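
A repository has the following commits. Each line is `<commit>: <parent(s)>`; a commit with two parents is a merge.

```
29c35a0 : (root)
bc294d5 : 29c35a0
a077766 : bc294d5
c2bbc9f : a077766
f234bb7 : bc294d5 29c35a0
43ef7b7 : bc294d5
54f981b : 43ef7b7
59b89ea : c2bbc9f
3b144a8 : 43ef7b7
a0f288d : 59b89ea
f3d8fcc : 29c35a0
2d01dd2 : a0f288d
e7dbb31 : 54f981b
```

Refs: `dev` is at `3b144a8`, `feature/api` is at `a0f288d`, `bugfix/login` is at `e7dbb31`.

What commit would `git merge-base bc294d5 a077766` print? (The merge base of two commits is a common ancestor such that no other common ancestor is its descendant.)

bc294d5

Ancestors of bc294d5: {29c35a0, bc294d5}.
Ancestors of a077766: {29c35a0, a077766, bc294d5}.
Common ancestors: {29c35a0, bc294d5}.
Among these, bc294d5 is not an ancestor of any other common ancestor — it is the merge base.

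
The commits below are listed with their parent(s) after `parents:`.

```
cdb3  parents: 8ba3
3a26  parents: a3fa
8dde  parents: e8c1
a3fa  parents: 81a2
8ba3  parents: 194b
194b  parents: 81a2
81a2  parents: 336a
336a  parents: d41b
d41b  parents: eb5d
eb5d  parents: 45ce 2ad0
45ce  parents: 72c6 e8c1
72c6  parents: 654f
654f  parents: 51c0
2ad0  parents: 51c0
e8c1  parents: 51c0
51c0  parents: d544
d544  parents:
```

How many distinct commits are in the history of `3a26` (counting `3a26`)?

13

Walking parent pointers from 3a26: reachable set = {2ad0, 336a, 3a26, 45ce, 51c0, 654f, 72c6, 81a2, a3fa, d41b, d544, e8c1, eb5d}.
That is 13 commits.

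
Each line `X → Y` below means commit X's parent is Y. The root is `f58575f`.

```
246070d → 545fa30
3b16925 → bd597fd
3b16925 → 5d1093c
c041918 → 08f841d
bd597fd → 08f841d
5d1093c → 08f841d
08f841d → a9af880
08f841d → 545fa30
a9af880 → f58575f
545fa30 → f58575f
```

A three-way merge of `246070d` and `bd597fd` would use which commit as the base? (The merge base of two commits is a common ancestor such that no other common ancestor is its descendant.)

Ancestors of 246070d: {246070d, 545fa30, f58575f}.
Ancestors of bd597fd: {08f841d, 545fa30, a9af880, bd597fd, f58575f}.
Common ancestors: {545fa30, f58575f}.
Among these, 545fa30 is not an ancestor of any other common ancestor — it is the merge base.

545fa30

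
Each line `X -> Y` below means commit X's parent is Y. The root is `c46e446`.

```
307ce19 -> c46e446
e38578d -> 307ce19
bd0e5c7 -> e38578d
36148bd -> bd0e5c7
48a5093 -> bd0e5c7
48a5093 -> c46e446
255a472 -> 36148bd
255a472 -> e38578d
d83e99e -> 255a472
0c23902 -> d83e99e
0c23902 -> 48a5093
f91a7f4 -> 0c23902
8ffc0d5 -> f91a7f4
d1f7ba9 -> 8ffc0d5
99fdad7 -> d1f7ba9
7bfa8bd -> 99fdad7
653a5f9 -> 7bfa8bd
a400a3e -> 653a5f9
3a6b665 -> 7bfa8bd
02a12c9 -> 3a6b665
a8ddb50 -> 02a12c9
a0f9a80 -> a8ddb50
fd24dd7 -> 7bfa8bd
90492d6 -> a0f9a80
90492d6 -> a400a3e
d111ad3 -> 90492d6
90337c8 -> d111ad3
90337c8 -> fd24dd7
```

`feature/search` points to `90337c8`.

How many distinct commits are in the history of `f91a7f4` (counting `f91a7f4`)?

10

Walking parent pointers from f91a7f4: reachable set = {0c23902, 255a472, 307ce19, 36148bd, 48a5093, bd0e5c7, c46e446, d83e99e, e38578d, f91a7f4}.
That is 10 commits.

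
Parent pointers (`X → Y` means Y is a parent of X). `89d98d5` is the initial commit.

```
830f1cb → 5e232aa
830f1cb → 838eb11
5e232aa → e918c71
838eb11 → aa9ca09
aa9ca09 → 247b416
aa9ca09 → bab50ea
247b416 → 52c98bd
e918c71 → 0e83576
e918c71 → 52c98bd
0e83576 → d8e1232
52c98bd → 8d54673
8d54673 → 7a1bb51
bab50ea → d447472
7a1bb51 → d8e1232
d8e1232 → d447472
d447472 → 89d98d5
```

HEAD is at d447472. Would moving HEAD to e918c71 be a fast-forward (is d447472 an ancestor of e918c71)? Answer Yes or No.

Yes

A fast-forward from d447472 to e918c71 is possible iff d447472 is an ancestor of e918c71.
Ancestors of e918c71: {0e83576, 52c98bd, 7a1bb51, 89d98d5, 8d54673, d447472, d8e1232, e918c71}.
d447472 is among them, so fast-forward is possible.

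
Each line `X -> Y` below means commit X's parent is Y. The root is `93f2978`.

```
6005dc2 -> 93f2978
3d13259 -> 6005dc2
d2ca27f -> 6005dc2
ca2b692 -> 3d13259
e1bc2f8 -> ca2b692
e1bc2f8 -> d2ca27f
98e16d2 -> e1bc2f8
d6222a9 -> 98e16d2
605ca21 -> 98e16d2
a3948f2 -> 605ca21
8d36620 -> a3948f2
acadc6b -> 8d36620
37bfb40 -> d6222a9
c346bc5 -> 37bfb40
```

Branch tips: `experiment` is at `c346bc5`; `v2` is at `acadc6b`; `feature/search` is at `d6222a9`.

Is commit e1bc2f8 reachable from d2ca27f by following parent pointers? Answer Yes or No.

Ancestors of d2ca27f: {6005dc2, 93f2978, d2ca27f}.
e1bc2f8 is not in that set, so it is not an ancestor of d2ca27f.

No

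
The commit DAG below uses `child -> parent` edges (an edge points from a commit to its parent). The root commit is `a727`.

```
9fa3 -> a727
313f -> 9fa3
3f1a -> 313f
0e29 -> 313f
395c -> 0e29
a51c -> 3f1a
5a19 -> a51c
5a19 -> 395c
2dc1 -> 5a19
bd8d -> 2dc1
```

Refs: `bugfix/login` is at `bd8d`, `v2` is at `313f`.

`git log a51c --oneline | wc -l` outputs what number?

Walking parent pointers from a51c: reachable set = {313f, 3f1a, 9fa3, a51c, a727}.
That is 5 commits.

5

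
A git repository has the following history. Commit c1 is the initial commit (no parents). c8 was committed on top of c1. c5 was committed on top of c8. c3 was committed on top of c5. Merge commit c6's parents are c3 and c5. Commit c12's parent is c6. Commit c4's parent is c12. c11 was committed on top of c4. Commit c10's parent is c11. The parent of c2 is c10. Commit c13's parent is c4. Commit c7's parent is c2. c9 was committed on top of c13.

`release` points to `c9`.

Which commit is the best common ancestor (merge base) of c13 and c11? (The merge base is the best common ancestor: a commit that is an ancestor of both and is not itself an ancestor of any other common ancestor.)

Ancestors of c13: {c1, c12, c13, c3, c4, c5, c6, c8}.
Ancestors of c11: {c1, c11, c12, c3, c4, c5, c6, c8}.
Common ancestors: {c1, c12, c3, c4, c5, c6, c8}.
Among these, c4 is not an ancestor of any other common ancestor — it is the merge base.

c4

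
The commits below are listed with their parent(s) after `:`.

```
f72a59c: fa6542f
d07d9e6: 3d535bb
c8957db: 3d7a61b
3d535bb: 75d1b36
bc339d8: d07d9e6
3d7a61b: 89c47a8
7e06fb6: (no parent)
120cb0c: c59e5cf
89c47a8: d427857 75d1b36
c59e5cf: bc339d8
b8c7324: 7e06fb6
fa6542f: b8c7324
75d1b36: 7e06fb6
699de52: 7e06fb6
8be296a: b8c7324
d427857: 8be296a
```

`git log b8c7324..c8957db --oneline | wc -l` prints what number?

6

Reachable from c8957db: {3d7a61b, 75d1b36, 7e06fb6, 89c47a8, 8be296a, b8c7324, c8957db, d427857}.
Reachable from b8c7324: {7e06fb6, b8c7324}.
In c8957db's history but not b8c7324's: {3d7a61b, 75d1b36, 89c47a8, 8be296a, c8957db, d427857} — 6 commits.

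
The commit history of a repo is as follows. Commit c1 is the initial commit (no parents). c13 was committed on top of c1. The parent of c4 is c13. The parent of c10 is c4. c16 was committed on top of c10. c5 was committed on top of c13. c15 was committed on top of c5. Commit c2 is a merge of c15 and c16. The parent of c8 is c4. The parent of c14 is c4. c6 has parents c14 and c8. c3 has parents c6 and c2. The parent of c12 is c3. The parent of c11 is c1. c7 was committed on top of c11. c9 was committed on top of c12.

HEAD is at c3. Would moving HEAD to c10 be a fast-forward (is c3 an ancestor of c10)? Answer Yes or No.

A fast-forward from c3 to c10 is possible iff c3 is an ancestor of c10.
Ancestors of c10: {c1, c10, c13, c4}.
c3 is not among them, so fast-forward is not possible.

No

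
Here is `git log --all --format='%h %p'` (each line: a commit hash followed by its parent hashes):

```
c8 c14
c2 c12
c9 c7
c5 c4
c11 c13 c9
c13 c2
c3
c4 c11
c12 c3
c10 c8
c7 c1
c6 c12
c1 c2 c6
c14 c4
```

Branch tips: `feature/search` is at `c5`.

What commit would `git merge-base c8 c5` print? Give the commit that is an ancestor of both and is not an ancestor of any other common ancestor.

c4

Ancestors of c8: {c1, c11, c12, c13, c14, c2, c3, c4, c6, c7, c8, c9}.
Ancestors of c5: {c1, c11, c12, c13, c2, c3, c4, c5, c6, c7, c9}.
Common ancestors: {c1, c11, c12, c13, c2, c3, c4, c6, c7, c9}.
Among these, c4 is not an ancestor of any other common ancestor — it is the merge base.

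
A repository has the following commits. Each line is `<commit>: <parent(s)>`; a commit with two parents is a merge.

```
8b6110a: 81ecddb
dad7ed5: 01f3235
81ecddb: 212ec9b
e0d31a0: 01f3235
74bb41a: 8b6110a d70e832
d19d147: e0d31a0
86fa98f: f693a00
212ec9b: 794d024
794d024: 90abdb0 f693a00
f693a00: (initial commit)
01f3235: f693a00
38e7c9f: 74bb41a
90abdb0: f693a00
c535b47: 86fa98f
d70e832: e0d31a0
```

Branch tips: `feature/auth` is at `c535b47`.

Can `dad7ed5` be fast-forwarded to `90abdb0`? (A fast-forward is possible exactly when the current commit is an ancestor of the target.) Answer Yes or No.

A fast-forward from dad7ed5 to 90abdb0 is possible iff dad7ed5 is an ancestor of 90abdb0.
Ancestors of 90abdb0: {90abdb0, f693a00}.
dad7ed5 is not among them, so fast-forward is not possible.

No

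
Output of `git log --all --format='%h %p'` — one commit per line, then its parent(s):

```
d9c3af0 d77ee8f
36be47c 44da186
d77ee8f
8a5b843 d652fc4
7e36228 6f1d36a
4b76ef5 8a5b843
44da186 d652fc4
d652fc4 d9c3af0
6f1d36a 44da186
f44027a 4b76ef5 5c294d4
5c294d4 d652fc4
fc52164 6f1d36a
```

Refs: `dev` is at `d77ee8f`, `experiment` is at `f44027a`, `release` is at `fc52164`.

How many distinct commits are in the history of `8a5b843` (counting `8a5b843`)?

4

Walking parent pointers from 8a5b843: reachable set = {8a5b843, d652fc4, d77ee8f, d9c3af0}.
That is 4 commits.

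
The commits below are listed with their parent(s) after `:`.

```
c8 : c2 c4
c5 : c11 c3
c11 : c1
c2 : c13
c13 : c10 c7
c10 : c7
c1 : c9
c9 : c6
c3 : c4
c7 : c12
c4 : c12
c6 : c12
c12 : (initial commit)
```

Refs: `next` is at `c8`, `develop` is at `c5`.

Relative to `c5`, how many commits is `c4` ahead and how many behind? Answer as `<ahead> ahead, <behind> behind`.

0 ahead, 6 behind

Reachable from c4: {c12, c4}.
Reachable from c5: {c1, c11, c12, c3, c4, c5, c6, c9}.
Only in c4's history (ahead): {} — 0.
Only in c5's history (behind): {c1, c11, c3, c5, c6, c9} — 6.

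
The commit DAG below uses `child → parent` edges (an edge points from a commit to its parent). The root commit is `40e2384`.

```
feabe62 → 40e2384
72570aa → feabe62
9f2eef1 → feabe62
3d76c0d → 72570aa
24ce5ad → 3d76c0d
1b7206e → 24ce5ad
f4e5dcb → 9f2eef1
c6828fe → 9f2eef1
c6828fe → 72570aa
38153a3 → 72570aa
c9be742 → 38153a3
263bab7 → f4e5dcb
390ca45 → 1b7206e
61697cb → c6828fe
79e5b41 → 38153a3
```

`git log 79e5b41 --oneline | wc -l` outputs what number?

5

Walking parent pointers from 79e5b41: reachable set = {38153a3, 40e2384, 72570aa, 79e5b41, feabe62}.
That is 5 commits.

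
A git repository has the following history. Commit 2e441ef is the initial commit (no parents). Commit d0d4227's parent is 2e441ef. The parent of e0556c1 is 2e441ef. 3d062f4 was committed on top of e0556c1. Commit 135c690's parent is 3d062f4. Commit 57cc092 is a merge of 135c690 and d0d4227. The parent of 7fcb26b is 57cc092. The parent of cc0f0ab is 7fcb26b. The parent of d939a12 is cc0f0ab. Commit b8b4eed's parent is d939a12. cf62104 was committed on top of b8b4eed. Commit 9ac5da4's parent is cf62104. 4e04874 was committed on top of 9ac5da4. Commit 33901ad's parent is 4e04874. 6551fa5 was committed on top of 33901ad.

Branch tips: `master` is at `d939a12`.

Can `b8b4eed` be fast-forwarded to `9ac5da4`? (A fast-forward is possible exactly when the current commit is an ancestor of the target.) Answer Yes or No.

A fast-forward from b8b4eed to 9ac5da4 is possible iff b8b4eed is an ancestor of 9ac5da4.
Ancestors of 9ac5da4: {135c690, 2e441ef, 3d062f4, 57cc092, 7fcb26b, 9ac5da4, b8b4eed, cc0f0ab, cf62104, d0d4227, d939a12, e0556c1}.
b8b4eed is among them, so fast-forward is possible.

Yes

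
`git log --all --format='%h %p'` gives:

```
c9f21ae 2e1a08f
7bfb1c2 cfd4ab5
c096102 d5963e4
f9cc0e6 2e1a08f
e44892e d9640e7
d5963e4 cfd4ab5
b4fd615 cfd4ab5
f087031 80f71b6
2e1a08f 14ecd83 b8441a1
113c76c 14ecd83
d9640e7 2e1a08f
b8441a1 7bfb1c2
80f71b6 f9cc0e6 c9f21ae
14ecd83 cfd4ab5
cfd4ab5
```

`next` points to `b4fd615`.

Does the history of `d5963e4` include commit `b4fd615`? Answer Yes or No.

No

Ancestors of d5963e4: {cfd4ab5, d5963e4}.
b4fd615 is not in that set, so it is not an ancestor of d5963e4.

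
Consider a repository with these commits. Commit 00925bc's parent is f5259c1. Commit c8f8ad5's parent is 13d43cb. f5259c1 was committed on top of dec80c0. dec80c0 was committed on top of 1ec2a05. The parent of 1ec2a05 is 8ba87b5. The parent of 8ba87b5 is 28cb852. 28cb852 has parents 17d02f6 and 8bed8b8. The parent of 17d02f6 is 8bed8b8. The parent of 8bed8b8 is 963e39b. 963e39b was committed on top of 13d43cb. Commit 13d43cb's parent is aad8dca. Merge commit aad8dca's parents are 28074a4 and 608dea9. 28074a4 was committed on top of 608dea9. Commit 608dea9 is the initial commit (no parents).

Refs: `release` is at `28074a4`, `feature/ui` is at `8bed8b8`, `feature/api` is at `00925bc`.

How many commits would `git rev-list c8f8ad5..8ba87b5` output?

Reachable from 8ba87b5: {13d43cb, 17d02f6, 28074a4, 28cb852, 608dea9, 8ba87b5, 8bed8b8, 963e39b, aad8dca}.
Reachable from c8f8ad5: {13d43cb, 28074a4, 608dea9, aad8dca, c8f8ad5}.
In 8ba87b5's history but not c8f8ad5's: {17d02f6, 28cb852, 8ba87b5, 8bed8b8, 963e39b} — 5 commits.

5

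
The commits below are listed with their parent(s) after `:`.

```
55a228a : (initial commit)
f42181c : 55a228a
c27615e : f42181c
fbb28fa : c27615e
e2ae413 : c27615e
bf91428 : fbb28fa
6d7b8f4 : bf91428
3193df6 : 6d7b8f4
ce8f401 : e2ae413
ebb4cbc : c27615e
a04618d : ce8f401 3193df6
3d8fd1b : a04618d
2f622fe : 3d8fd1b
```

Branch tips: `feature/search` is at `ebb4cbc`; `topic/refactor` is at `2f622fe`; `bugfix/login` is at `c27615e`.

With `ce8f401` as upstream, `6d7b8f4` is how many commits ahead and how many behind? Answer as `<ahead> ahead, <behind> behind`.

Reachable from 6d7b8f4: {55a228a, 6d7b8f4, bf91428, c27615e, f42181c, fbb28fa}.
Reachable from ce8f401: {55a228a, c27615e, ce8f401, e2ae413, f42181c}.
Only in 6d7b8f4's history (ahead): {6d7b8f4, bf91428, fbb28fa} — 3.
Only in ce8f401's history (behind): {ce8f401, e2ae413} — 2.

3 ahead, 2 behind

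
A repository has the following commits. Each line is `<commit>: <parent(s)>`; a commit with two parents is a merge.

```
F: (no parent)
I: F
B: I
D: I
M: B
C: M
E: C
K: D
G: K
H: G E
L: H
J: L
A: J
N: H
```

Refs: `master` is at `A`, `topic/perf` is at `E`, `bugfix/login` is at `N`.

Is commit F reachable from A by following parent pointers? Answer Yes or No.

Ancestors of A (commits reachable by following parents): {A, B, C, D, E, F, G, H, I, J, K, L, M}.
F is in that set, so it is an ancestor of A.

Yes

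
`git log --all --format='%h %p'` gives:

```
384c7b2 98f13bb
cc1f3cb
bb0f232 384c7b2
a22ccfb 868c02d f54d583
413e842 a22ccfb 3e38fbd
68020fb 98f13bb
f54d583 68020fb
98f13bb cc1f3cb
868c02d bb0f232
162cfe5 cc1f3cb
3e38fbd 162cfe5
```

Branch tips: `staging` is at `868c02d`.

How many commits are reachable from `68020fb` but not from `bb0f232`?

1

Reachable from 68020fb: {68020fb, 98f13bb, cc1f3cb}.
Reachable from bb0f232: {384c7b2, 98f13bb, bb0f232, cc1f3cb}.
In 68020fb's history but not bb0f232's: {68020fb} — 1 commit.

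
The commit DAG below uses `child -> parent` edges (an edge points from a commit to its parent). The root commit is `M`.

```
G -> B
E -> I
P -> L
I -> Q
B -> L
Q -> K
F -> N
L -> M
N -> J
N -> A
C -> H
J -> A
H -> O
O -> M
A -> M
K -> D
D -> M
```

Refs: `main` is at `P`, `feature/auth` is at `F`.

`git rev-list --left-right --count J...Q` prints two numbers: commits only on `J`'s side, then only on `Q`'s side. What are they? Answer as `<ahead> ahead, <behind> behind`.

2 ahead, 3 behind

Reachable from J: {A, J, M}.
Reachable from Q: {D, K, M, Q}.
Only in J's history (ahead): {A, J} — 2.
Only in Q's history (behind): {D, K, Q} — 3.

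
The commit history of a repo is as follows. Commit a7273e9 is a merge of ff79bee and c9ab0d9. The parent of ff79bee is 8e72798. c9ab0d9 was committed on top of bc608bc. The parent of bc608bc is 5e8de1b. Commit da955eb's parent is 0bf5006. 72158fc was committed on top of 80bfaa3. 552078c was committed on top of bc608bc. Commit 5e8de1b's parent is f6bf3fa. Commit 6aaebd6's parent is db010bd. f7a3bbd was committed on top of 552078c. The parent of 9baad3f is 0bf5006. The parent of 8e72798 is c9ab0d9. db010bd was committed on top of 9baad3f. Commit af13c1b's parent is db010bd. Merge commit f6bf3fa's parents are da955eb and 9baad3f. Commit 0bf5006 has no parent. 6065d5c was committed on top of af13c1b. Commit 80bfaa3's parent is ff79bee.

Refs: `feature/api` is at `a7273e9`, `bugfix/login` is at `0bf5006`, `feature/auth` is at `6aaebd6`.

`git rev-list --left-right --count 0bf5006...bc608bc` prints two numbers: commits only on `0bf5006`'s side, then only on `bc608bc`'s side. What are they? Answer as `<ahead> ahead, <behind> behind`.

0 ahead, 5 behind

Reachable from 0bf5006: {0bf5006}.
Reachable from bc608bc: {0bf5006, 5e8de1b, 9baad3f, bc608bc, da955eb, f6bf3fa}.
Only in 0bf5006's history (ahead): {} — 0.
Only in bc608bc's history (behind): {5e8de1b, 9baad3f, bc608bc, da955eb, f6bf3fa} — 5.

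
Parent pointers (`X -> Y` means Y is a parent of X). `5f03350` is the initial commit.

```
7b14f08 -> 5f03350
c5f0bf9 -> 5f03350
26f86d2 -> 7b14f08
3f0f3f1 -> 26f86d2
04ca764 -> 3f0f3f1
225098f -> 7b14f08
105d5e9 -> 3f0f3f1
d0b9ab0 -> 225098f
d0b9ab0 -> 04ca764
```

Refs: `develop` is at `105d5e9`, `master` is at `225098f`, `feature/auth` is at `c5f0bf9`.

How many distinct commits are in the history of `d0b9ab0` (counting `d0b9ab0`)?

7

Walking parent pointers from d0b9ab0: reachable set = {04ca764, 225098f, 26f86d2, 3f0f3f1, 5f03350, 7b14f08, d0b9ab0}.
That is 7 commits.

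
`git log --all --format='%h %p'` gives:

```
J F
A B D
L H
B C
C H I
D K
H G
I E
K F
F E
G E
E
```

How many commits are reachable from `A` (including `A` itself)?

10

Walking parent pointers from A: reachable set = {A, B, C, D, E, F, G, H, I, K}.
That is 10 commits.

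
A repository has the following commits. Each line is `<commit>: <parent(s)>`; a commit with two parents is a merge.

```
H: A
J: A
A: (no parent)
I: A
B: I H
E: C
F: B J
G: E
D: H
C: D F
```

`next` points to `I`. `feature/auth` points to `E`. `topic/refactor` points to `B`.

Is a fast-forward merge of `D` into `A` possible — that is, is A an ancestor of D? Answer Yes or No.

A fast-forward from A to D is possible iff A is an ancestor of D.
Ancestors of D: {A, D, H}.
A is among them, so fast-forward is possible.

Yes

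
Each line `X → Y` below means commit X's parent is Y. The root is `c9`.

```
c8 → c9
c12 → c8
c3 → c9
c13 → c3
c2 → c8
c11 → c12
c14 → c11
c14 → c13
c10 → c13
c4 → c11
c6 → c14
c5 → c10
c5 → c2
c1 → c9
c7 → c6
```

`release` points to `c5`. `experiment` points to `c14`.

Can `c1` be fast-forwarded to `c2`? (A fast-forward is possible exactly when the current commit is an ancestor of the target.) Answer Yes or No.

No

A fast-forward from c1 to c2 is possible iff c1 is an ancestor of c2.
Ancestors of c2: {c2, c8, c9}.
c1 is not among them, so fast-forward is not possible.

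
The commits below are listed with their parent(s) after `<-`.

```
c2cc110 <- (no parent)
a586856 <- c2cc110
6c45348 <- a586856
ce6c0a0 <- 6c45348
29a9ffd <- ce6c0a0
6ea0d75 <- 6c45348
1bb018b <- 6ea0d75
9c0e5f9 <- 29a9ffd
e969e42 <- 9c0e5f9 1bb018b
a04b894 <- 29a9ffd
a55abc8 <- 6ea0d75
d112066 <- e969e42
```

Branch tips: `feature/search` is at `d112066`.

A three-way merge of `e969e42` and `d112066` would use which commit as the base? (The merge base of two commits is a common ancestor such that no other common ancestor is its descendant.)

Ancestors of e969e42: {1bb018b, 29a9ffd, 6c45348, 6ea0d75, 9c0e5f9, a586856, c2cc110, ce6c0a0, e969e42}.
Ancestors of d112066: {1bb018b, 29a9ffd, 6c45348, 6ea0d75, 9c0e5f9, a586856, c2cc110, ce6c0a0, d112066, e969e42}.
Common ancestors: {1bb018b, 29a9ffd, 6c45348, 6ea0d75, 9c0e5f9, a586856, c2cc110, ce6c0a0, e969e42}.
Among these, e969e42 is not an ancestor of any other common ancestor — it is the merge base.

e969e42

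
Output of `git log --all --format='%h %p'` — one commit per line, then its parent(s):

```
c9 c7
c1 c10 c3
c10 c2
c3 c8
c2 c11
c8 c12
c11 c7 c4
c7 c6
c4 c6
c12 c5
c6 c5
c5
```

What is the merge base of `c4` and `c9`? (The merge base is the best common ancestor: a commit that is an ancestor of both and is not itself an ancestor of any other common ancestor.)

c6

Ancestors of c4: {c4, c5, c6}.
Ancestors of c9: {c5, c6, c7, c9}.
Common ancestors: {c5, c6}.
Among these, c6 is not an ancestor of any other common ancestor — it is the merge base.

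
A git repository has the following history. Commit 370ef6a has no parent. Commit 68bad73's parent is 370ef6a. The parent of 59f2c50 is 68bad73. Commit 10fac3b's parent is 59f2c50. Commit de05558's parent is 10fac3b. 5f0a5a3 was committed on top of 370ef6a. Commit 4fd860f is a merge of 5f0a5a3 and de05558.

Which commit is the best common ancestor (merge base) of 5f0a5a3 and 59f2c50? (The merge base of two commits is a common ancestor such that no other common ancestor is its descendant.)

370ef6a

Ancestors of 5f0a5a3: {370ef6a, 5f0a5a3}.
Ancestors of 59f2c50: {370ef6a, 59f2c50, 68bad73}.
Common ancestors: {370ef6a}.
The only common ancestor is 370ef6a, so it is the merge base.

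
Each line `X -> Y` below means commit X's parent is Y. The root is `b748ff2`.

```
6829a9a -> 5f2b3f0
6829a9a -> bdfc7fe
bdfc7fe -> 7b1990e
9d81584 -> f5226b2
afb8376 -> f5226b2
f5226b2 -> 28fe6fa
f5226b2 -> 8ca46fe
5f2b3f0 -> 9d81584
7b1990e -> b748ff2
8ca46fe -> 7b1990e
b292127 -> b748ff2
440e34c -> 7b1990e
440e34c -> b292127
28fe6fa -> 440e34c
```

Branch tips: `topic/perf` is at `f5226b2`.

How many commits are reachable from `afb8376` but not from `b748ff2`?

7

Reachable from afb8376: {28fe6fa, 440e34c, 7b1990e, 8ca46fe, afb8376, b292127, b748ff2, f5226b2}.
Reachable from b748ff2: {b748ff2}.
In afb8376's history but not b748ff2's: {28fe6fa, 440e34c, 7b1990e, 8ca46fe, afb8376, b292127, f5226b2} — 7 commits.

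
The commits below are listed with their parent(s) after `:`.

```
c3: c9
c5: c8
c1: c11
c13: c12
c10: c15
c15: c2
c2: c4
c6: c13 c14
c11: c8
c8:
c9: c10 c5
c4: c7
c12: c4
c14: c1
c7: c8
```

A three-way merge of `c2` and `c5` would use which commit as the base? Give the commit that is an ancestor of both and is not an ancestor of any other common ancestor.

c8

Ancestors of c2: {c2, c4, c7, c8}.
Ancestors of c5: {c5, c8}.
Common ancestors: {c8}.
The only common ancestor is c8, so it is the merge base.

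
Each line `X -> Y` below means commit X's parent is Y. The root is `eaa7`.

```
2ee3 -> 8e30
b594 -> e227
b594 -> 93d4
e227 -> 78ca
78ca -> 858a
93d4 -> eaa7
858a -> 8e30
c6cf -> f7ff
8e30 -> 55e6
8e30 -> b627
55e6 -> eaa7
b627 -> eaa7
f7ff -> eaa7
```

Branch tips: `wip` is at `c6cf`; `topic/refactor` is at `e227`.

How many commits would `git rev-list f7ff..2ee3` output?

4

Reachable from 2ee3: {2ee3, 55e6, 8e30, b627, eaa7}.
Reachable from f7ff: {eaa7, f7ff}.
In 2ee3's history but not f7ff's: {2ee3, 55e6, 8e30, b627} — 4 commits.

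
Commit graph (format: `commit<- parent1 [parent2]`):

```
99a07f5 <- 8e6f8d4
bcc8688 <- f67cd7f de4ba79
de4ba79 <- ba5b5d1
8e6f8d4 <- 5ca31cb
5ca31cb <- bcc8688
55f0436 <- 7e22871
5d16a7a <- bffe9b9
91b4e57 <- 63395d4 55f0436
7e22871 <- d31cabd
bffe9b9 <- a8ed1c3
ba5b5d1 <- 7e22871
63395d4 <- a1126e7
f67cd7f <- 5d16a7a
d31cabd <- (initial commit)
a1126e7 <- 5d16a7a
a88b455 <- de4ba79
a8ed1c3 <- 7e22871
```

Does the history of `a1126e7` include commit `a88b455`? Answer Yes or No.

Ancestors of a1126e7: {5d16a7a, 7e22871, a1126e7, a8ed1c3, bffe9b9, d31cabd}.
a88b455 is not in that set, so it is not an ancestor of a1126e7.

No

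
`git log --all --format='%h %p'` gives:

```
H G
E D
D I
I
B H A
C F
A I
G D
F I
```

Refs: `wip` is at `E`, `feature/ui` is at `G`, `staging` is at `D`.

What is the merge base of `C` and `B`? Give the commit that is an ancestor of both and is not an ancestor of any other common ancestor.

Ancestors of C: {C, F, I}.
Ancestors of B: {A, B, D, G, H, I}.
Common ancestors: {I}.
The only common ancestor is I, so it is the merge base.

I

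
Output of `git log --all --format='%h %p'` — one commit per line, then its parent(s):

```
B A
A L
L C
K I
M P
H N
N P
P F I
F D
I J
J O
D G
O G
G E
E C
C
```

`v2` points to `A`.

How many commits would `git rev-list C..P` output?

Reachable from P: {C, D, E, F, G, I, J, O, P}.
Reachable from C: {C}.
In P's history but not C's: {D, E, F, G, I, J, O, P} — 8 commits.

8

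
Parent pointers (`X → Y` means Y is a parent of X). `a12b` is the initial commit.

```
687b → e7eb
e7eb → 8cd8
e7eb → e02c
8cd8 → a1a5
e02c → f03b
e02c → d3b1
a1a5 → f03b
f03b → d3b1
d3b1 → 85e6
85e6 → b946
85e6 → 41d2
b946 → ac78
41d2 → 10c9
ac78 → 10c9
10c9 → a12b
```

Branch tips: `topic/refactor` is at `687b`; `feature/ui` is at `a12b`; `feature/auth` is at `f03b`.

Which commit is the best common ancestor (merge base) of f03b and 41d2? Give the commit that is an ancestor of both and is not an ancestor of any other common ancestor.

Ancestors of f03b: {10c9, 41d2, 85e6, a12b, ac78, b946, d3b1, f03b}.
Ancestors of 41d2: {10c9, 41d2, a12b}.
Common ancestors: {10c9, 41d2, a12b}.
Among these, 41d2 is not an ancestor of any other common ancestor — it is the merge base.

41d2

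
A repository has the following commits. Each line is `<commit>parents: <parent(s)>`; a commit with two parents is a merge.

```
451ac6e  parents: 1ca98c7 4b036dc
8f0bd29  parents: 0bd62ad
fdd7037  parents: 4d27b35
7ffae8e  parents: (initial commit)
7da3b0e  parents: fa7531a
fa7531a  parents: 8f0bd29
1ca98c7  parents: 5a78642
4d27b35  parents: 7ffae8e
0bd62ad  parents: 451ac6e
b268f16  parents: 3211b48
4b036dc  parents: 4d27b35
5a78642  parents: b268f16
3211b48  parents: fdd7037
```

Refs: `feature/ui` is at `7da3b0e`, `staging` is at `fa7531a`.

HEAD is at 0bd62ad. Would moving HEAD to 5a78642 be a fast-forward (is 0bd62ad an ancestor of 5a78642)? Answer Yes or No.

A fast-forward from 0bd62ad to 5a78642 is possible iff 0bd62ad is an ancestor of 5a78642.
Ancestors of 5a78642: {3211b48, 4d27b35, 5a78642, 7ffae8e, b268f16, fdd7037}.
0bd62ad is not among them, so fast-forward is not possible.

No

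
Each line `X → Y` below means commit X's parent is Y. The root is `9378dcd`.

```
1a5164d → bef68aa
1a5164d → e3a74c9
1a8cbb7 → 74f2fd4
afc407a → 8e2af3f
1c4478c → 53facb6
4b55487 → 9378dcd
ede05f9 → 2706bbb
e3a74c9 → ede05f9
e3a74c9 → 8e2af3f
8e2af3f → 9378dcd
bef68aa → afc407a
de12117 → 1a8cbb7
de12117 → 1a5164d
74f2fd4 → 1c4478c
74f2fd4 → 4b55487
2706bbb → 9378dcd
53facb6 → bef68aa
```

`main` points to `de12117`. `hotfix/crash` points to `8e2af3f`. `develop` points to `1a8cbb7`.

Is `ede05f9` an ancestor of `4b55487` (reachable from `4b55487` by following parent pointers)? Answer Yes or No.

No

Ancestors of 4b55487: {4b55487, 9378dcd}.
ede05f9 is not in that set, so it is not an ancestor of 4b55487.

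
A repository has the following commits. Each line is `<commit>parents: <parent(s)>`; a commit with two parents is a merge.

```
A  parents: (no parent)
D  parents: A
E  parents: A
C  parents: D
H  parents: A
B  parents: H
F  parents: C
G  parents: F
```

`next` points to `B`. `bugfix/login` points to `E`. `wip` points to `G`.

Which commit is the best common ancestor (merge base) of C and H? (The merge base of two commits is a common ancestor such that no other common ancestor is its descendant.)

A

Ancestors of C: {A, C, D}.
Ancestors of H: {A, H}.
Common ancestors: {A}.
The only common ancestor is A, so it is the merge base.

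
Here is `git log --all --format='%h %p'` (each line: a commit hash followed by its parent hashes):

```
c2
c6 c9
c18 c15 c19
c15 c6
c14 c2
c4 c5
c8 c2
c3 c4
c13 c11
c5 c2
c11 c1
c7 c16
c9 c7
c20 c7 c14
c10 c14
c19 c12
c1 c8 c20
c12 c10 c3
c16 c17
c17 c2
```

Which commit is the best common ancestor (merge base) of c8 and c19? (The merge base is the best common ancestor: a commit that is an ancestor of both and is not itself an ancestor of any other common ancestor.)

Ancestors of c8: {c2, c8}.
Ancestors of c19: {c10, c12, c14, c19, c2, c3, c4, c5}.
Common ancestors: {c2}.
The only common ancestor is c2, so it is the merge base.

c2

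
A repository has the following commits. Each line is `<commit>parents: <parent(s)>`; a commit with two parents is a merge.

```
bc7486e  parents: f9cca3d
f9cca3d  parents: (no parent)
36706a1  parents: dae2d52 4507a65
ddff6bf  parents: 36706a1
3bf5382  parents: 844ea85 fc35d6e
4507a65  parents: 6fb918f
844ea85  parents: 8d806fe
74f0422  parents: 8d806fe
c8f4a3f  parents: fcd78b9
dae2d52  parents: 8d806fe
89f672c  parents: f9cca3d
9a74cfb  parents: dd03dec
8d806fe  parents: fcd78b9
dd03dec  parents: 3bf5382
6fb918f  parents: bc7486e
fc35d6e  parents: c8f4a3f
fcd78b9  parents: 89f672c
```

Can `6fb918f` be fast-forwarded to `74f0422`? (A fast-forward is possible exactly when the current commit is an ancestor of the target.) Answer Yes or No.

A fast-forward from 6fb918f to 74f0422 is possible iff 6fb918f is an ancestor of 74f0422.
Ancestors of 74f0422: {74f0422, 89f672c, 8d806fe, f9cca3d, fcd78b9}.
6fb918f is not among them, so fast-forward is not possible.

No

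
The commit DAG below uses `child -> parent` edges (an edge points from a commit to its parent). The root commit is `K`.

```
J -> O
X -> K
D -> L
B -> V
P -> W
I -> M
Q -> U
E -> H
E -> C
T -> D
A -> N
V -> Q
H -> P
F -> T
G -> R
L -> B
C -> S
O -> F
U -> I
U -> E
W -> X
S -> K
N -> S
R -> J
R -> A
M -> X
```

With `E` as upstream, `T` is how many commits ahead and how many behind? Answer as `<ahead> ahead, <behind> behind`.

9 ahead, 0 behind

Reachable from T: {B, C, D, E, H, I, K, L, M, P, Q, S, T, U, V, W, X}.
Reachable from E: {C, E, H, K, P, S, W, X}.
Only in T's history (ahead): {B, D, I, L, M, Q, T, U, V} — 9.
Only in E's history (behind): {} — 0.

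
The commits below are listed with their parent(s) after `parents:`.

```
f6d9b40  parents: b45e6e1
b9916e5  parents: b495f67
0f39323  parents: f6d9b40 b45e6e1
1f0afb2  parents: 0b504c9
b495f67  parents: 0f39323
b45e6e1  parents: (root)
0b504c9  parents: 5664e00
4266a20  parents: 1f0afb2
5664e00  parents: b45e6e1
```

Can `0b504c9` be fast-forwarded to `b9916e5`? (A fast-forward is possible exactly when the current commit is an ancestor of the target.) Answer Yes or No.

A fast-forward from 0b504c9 to b9916e5 is possible iff 0b504c9 is an ancestor of b9916e5.
Ancestors of b9916e5: {0f39323, b45e6e1, b495f67, b9916e5, f6d9b40}.
0b504c9 is not among them, so fast-forward is not possible.

No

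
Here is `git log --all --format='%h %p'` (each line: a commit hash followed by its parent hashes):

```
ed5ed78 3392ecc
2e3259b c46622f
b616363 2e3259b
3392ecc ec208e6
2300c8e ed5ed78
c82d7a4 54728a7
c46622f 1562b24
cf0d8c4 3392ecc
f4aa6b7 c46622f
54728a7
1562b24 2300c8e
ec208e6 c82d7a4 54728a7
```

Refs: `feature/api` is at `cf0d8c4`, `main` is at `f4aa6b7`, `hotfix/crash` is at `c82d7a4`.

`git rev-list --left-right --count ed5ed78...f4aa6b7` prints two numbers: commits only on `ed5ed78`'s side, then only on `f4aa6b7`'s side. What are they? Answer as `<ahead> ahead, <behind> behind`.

Reachable from ed5ed78: {3392ecc, 54728a7, c82d7a4, ec208e6, ed5ed78}.
Reachable from f4aa6b7: {1562b24, 2300c8e, 3392ecc, 54728a7, c46622f, c82d7a4, ec208e6, ed5ed78, f4aa6b7}.
Only in ed5ed78's history (ahead): {} — 0.
Only in f4aa6b7's history (behind): {1562b24, 2300c8e, c46622f, f4aa6b7} — 4.

0 ahead, 4 behind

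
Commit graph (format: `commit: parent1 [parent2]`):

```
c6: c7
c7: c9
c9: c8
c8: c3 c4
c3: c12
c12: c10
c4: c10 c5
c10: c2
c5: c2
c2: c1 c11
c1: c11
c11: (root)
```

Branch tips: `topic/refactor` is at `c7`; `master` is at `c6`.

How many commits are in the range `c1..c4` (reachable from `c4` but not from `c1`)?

Reachable from c4: {c1, c10, c11, c2, c4, c5}.
Reachable from c1: {c1, c11}.
In c4's history but not c1's: {c10, c2, c4, c5} — 4 commits.

4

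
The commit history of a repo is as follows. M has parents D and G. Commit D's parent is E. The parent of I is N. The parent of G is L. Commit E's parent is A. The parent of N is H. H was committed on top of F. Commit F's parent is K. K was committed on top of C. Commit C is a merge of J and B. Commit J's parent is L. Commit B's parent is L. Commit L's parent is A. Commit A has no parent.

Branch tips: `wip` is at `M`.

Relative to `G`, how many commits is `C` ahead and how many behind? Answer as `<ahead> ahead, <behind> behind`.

3 ahead, 1 behind

Reachable from C: {A, B, C, J, L}.
Reachable from G: {A, G, L}.
Only in C's history (ahead): {B, C, J} — 3.
Only in G's history (behind): {G} — 1.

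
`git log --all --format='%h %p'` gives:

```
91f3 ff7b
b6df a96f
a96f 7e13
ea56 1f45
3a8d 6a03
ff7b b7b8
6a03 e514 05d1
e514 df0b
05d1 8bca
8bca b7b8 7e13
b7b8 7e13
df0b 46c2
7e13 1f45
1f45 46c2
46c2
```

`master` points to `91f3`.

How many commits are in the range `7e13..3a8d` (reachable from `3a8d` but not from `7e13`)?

Reachable from 3a8d: {05d1, 1f45, 3a8d, 46c2, 6a03, 7e13, 8bca, b7b8, df0b, e514}.
Reachable from 7e13: {1f45, 46c2, 7e13}.
In 3a8d's history but not 7e13's: {05d1, 3a8d, 6a03, 8bca, b7b8, df0b, e514} — 7 commits.

7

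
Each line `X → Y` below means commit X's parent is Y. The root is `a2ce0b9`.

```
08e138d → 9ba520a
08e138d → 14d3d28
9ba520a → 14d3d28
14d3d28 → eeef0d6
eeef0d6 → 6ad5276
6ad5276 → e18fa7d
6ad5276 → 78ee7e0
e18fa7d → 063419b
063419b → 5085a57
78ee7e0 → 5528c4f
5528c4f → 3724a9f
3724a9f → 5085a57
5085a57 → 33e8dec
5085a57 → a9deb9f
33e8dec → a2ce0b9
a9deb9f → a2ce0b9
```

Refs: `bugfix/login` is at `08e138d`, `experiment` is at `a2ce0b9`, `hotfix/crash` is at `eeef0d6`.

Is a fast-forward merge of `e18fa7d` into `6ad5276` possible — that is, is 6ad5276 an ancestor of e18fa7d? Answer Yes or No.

No

A fast-forward from 6ad5276 to e18fa7d is possible iff 6ad5276 is an ancestor of e18fa7d.
Ancestors of e18fa7d: {063419b, 33e8dec, 5085a57, a2ce0b9, a9deb9f, e18fa7d}.
6ad5276 is not among them, so fast-forward is not possible.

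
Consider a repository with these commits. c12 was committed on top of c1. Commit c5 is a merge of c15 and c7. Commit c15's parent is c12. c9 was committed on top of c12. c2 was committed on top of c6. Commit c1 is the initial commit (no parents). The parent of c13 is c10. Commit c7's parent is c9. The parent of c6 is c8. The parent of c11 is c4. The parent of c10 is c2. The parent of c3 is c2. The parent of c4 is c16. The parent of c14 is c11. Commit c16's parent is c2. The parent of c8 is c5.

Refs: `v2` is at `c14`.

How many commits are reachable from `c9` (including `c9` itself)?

3

Walking parent pointers from c9: reachable set = {c1, c12, c9}.
That is 3 commits.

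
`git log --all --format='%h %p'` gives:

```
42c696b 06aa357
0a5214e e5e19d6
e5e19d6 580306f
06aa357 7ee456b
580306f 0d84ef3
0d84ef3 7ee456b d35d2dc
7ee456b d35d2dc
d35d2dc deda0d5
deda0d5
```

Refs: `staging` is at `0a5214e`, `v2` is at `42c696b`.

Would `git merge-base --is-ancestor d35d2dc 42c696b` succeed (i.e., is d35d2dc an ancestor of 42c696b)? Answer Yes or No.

Ancestors of 42c696b (commits reachable by following parents): {06aa357, 42c696b, 7ee456b, d35d2dc, deda0d5}.
d35d2dc is in that set, so it is an ancestor of 42c696b.

Yes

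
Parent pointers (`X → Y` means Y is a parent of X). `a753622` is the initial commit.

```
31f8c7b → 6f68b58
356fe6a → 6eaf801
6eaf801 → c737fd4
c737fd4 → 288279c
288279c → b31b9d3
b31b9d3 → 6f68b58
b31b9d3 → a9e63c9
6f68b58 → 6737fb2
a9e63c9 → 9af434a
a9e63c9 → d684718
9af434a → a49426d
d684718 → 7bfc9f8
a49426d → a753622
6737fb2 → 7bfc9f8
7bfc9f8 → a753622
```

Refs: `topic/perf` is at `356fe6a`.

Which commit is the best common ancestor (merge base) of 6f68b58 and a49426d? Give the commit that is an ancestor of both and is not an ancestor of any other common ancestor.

Ancestors of 6f68b58: {6737fb2, 6f68b58, 7bfc9f8, a753622}.
Ancestors of a49426d: {a49426d, a753622}.
Common ancestors: {a753622}.
The only common ancestor is a753622, so it is the merge base.

a753622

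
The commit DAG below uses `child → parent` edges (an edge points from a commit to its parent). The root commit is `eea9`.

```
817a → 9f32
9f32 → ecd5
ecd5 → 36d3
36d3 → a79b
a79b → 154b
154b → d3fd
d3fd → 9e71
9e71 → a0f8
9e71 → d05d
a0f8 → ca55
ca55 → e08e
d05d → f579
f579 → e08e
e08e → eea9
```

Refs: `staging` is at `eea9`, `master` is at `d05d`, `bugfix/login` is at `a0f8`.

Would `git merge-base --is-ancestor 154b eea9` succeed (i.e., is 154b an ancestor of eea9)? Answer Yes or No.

No

Ancestors of eea9: {eea9}.
154b is not in that set, so it is not an ancestor of eea9.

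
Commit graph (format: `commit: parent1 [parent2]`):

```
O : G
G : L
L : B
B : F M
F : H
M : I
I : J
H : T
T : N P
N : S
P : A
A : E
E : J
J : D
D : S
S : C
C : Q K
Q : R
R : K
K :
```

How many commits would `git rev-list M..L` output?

9

Reachable from L: {A, B, C, D, E, F, H, I, J, K, L, M, N, P, Q, R, S, T}.
Reachable from M: {C, D, I, J, K, M, Q, R, S}.
In L's history but not M's: {A, B, E, F, H, L, N, P, T} — 9 commits.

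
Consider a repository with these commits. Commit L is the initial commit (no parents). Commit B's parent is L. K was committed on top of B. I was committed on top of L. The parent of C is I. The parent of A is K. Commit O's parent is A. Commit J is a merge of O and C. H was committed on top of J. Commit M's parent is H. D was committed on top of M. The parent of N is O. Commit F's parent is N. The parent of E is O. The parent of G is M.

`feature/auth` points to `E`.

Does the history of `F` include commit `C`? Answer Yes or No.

Ancestors of F: {A, B, F, K, L, N, O}.
C is not in that set, so it is not an ancestor of F.

No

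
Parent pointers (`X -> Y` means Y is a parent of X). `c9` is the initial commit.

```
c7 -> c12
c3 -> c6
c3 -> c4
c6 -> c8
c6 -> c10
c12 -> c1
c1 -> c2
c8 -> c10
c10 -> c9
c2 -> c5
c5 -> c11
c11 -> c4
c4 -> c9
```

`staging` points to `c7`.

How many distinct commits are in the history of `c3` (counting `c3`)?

Walking parent pointers from c3: reachable set = {c10, c3, c4, c6, c8, c9}.
That is 6 commits.

6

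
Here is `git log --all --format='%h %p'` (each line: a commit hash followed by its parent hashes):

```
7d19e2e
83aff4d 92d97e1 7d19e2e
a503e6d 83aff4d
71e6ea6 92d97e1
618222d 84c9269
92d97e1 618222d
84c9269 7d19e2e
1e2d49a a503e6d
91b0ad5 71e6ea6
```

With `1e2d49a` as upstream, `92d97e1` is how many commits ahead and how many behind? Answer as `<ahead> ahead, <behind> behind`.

Reachable from 92d97e1: {618222d, 7d19e2e, 84c9269, 92d97e1}.
Reachable from 1e2d49a: {1e2d49a, 618222d, 7d19e2e, 83aff4d, 84c9269, 92d97e1, a503e6d}.
Only in 92d97e1's history (ahead): {} — 0.
Only in 1e2d49a's history (behind): {1e2d49a, 83aff4d, a503e6d} — 3.

0 ahead, 3 behind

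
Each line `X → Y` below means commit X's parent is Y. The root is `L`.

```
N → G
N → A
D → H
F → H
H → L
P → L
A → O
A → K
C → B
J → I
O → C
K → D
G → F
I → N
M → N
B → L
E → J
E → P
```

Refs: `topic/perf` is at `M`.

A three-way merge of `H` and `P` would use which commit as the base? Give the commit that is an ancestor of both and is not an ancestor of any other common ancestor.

L

Ancestors of H: {H, L}.
Ancestors of P: {L, P}.
Common ancestors: {L}.
The only common ancestor is L, so it is the merge base.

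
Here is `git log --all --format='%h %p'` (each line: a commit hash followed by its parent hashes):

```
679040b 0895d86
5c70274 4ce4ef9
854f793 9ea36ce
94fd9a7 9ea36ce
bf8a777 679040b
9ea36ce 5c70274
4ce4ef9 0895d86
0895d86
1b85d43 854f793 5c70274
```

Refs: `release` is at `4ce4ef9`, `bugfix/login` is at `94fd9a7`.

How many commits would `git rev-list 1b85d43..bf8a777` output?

2

Reachable from bf8a777: {0895d86, 679040b, bf8a777}.
Reachable from 1b85d43: {0895d86, 1b85d43, 4ce4ef9, 5c70274, 854f793, 9ea36ce}.
In bf8a777's history but not 1b85d43's: {679040b, bf8a777} — 2 commits.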